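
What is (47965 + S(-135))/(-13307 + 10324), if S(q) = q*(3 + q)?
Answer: -65785/2983 ≈ -22.053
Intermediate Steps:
(47965 + S(-135))/(-13307 + 10324) = (47965 - 135*(3 - 135))/(-13307 + 10324) = (47965 - 135*(-132))/(-2983) = (47965 + 17820)*(-1/2983) = 65785*(-1/2983) = -65785/2983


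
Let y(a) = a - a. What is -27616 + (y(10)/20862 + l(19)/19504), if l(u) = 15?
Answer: -538622449/19504 ≈ -27616.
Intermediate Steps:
y(a) = 0
-27616 + (y(10)/20862 + l(19)/19504) = -27616 + (0/20862 + 15/19504) = -27616 + (0*(1/20862) + 15*(1/19504)) = -27616 + (0 + 15/19504) = -27616 + 15/19504 = -538622449/19504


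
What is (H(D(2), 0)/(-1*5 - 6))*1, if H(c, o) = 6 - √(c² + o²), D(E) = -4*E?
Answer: 2/11 ≈ 0.18182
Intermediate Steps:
(H(D(2), 0)/(-1*5 - 6))*1 = ((6 - √((-4*2)² + 0²))/(-1*5 - 6))*1 = ((6 - √((-8)² + 0))/(-5 - 6))*1 = ((6 - √(64 + 0))/(-11))*1 = ((6 - √64)*(-1/11))*1 = ((6 - 1*8)*(-1/11))*1 = ((6 - 8)*(-1/11))*1 = -2*(-1/11)*1 = (2/11)*1 = 2/11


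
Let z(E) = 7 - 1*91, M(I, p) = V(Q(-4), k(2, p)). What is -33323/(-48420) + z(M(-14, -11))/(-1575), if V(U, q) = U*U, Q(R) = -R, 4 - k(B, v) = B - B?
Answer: 179527/242100 ≈ 0.74154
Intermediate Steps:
k(B, v) = 4 (k(B, v) = 4 - (B - B) = 4 - 1*0 = 4 + 0 = 4)
V(U, q) = U²
M(I, p) = 16 (M(I, p) = (-1*(-4))² = 4² = 16)
z(E) = -84 (z(E) = 7 - 91 = -84)
-33323/(-48420) + z(M(-14, -11))/(-1575) = -33323/(-48420) - 84/(-1575) = -33323*(-1/48420) - 84*(-1/1575) = 33323/48420 + 4/75 = 179527/242100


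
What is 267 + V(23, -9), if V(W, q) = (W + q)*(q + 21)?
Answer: 435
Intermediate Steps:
V(W, q) = (21 + q)*(W + q) (V(W, q) = (W + q)*(21 + q) = (21 + q)*(W + q))
267 + V(23, -9) = 267 + ((-9)² + 21*23 + 21*(-9) + 23*(-9)) = 267 + (81 + 483 - 189 - 207) = 267 + 168 = 435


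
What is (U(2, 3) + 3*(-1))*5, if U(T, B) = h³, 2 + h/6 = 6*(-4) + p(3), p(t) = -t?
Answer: -26340135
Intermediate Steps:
h = -174 (h = -12 + 6*(6*(-4) - 1*3) = -12 + 6*(-24 - 3) = -12 + 6*(-27) = -12 - 162 = -174)
U(T, B) = -5268024 (U(T, B) = (-174)³ = -5268024)
(U(2, 3) + 3*(-1))*5 = (-5268024 + 3*(-1))*5 = (-5268024 - 3)*5 = -5268027*5 = -26340135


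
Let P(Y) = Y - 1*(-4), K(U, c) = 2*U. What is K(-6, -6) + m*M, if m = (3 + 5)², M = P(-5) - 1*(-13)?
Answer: 756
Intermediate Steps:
P(Y) = 4 + Y (P(Y) = Y + 4 = 4 + Y)
M = 12 (M = (4 - 5) - 1*(-13) = -1 + 13 = 12)
m = 64 (m = 8² = 64)
K(-6, -6) + m*M = 2*(-6) + 64*12 = -12 + 768 = 756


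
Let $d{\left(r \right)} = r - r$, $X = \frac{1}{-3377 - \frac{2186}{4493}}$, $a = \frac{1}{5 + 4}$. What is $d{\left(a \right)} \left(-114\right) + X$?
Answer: $- \frac{4493}{15175047} \approx -0.00029608$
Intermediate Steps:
$a = \frac{1}{9} \approx 0.11111$
$X = - \frac{4493}{15175047}$ ($X = \frac{1}{-3377 - \frac{2186}{4493}} = \frac{1}{- \frac{15175047}{4493}} = - \frac{4493}{15175047} \approx -0.00029608$)
$d{\left(r \right)} = 0$
$d{\left(a \right)} \left(-114\right) + X = 0 \left(-114\right) - \frac{4493}{15175047} = 0 - \frac{4493}{15175047} = - \frac{4493}{15175047}$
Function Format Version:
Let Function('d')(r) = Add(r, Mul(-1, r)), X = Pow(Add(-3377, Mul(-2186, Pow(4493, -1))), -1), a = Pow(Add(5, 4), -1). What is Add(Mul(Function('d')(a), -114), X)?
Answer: Rational(-4493, 15175047) ≈ -0.00029608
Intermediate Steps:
a = Rational(1, 9) (a = Pow(9, -1) = Rational(1, 9) ≈ 0.11111)
X = Rational(-4493, 15175047) (X = Pow(Add(-3377, Mul(-2186, Rational(1, 4493))), -1) = Pow(Add(-3377, Rational(-2186, 4493)), -1) = Pow(Rational(-15175047, 4493), -1) = Rational(-4493, 15175047) ≈ -0.00029608)
Function('d')(r) = 0
Add(Mul(Function('d')(a), -114), X) = Add(Mul(0, -114), Rational(-4493, 15175047)) = Add(0, Rational(-4493, 15175047)) = Rational(-4493, 15175047)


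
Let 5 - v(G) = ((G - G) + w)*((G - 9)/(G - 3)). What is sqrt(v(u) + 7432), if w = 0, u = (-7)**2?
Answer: sqrt(7437) ≈ 86.238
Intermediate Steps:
u = 49
v(G) = 5 (v(G) = 5 - ((G - G) + 0)*(G - 9)/(G - 3) = 5 - (0 + 0)*(-9 + G)/(-3 + G) = 5 - 0*(-9 + G)/(-3 + G) = 5 - 1*0 = 5 + 0 = 5)
sqrt(v(u) + 7432) = sqrt(5 + 7432) = sqrt(7437)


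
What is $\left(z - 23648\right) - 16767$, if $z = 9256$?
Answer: $-31159$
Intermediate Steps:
$\left(z - 23648\right) - 16767 = \left(9256 - 23648\right) - 16767 = -14392 - 16767 = -31159$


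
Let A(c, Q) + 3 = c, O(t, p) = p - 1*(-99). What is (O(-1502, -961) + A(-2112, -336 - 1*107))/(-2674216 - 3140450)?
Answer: 229/447282 ≈ 0.00051198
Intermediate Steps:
O(t, p) = 99 + p (O(t, p) = p + 99 = 99 + p)
A(c, Q) = -3 + c
(O(-1502, -961) + A(-2112, -336 - 1*107))/(-2674216 - 3140450) = ((99 - 961) + (-3 - 2112))/(-2674216 - 3140450) = (-862 - 2115)/(-5814666) = -2977*(-1/5814666) = 229/447282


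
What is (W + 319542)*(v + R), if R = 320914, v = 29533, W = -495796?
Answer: -61767685538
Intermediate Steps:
(W + 319542)*(v + R) = (-495796 + 319542)*(29533 + 320914) = -176254*350447 = -61767685538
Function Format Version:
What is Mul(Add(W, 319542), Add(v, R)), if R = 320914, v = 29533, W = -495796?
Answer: -61767685538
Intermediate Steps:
Mul(Add(W, 319542), Add(v, R)) = Mul(Add(-495796, 319542), Add(29533, 320914)) = Mul(-176254, 350447) = -61767685538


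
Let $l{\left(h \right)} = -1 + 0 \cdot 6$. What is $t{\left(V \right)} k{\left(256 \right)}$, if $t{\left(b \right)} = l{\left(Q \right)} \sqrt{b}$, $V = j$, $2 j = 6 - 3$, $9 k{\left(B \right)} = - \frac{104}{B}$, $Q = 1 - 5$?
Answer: $\frac{13 \sqrt{6}}{576} \approx 0.055284$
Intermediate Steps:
$Q = -4$
$k{\left(B \right)} = - \frac{104}{9 B}$ ($k{\left(B \right)} = \frac{\left(-104\right) \frac{1}{B}}{9} = - \frac{104}{9 B}$)
$j = \frac{3}{2}$ ($j = \frac{6 - 3}{2} = \frac{1}{2} \cdot 3 = \frac{3}{2} \approx 1.5$)
$V = \frac{3}{2} \approx 1.5$
$l{\left(h \right)} = -1$ ($l{\left(h \right)} = -1 + 0 = -1$)
$t{\left(b \right)} = - \sqrt{b}$
$t{\left(V \right)} k{\left(256 \right)} = - \sqrt{\frac{3}{2}} \left(- \frac{104}{9 \cdot 256}\right) = - \frac{\sqrt{6}}{2} \left(\left(- \frac{104}{9}\right) \frac{1}{256}\right) = - \frac{\sqrt{6}}{2} \left(- \frac{13}{288}\right) = \frac{13 \sqrt{6}}{576}$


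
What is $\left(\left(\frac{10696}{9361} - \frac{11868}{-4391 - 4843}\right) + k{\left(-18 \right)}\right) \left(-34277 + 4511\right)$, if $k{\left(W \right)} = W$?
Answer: $\frac{202355780440}{436563} \approx 4.6352 \cdot 10^{5}$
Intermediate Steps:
$\left(\left(\frac{10696}{9361} - \frac{11868}{-4391 - 4843}\right) + k{\left(-18 \right)}\right) \left(-34277 + 4511\right) = \left(\left(\frac{10696}{9361} - \frac{11868}{-4391 - 4843}\right) - 18\right) \left(-34277 + 4511\right) = \left(\left(10696 \cdot \frac{1}{9361} - \frac{11868}{-9234}\right) - 18\right) \left(-29766\right) = \left(\left(\frac{10696}{9361} - - \frac{1978}{1539}\right) - 18\right) \left(-29766\right) = \left(\left(\frac{10696}{9361} + \frac{1978}{1539}\right) - 18\right) \left(-29766\right) = \left(\frac{34977202}{14406579} - 18\right) \left(-29766\right) = \left(- \frac{224341220}{14406579}\right) \left(-29766\right) = \frac{202355780440}{436563}$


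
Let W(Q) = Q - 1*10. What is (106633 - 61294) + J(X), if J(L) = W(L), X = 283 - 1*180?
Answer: 45432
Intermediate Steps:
X = 103 (X = 283 - 180 = 103)
W(Q) = -10 + Q (W(Q) = Q - 10 = -10 + Q)
J(L) = -10 + L
(106633 - 61294) + J(X) = (106633 - 61294) + (-10 + 103) = 45339 + 93 = 45432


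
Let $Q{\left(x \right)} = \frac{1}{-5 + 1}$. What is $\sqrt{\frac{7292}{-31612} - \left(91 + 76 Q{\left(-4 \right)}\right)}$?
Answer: $\frac{i \sqrt{4511340617}}{7903} \approx 8.4989 i$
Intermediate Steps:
$Q{\left(x \right)} = - \frac{1}{4}$ ($Q{\left(x \right)} = \frac{1}{-4} = - \frac{1}{4}$)
$\sqrt{\frac{7292}{-31612} - \left(91 + 76 Q{\left(-4 \right)}\right)} = \sqrt{\frac{7292}{-31612} - 72} = \sqrt{7292 \left(- \frac{1}{31612}\right) + \left(19 - 91\right)} = \sqrt{- \frac{1823}{7903} - 72} = \sqrt{- \frac{570839}{7903}} = \frac{i \sqrt{4511340617}}{7903}$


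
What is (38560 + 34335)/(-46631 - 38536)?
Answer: -72895/85167 ≈ -0.85591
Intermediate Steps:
(38560 + 34335)/(-46631 - 38536) = 72895/(-85167) = 72895*(-1/85167) = -72895/85167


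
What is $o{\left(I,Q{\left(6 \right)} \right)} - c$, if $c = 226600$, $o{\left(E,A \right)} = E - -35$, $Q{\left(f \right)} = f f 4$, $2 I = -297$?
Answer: $- \frac{453427}{2} \approx -2.2671 \cdot 10^{5}$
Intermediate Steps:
$I = - \frac{297}{2}$ ($I = \frac{1}{2} \left(-297\right) = - \frac{297}{2} \approx -148.5$)
$Q{\left(f \right)} = 4 f^{2}$ ($Q{\left(f \right)} = f^{2} \cdot 4 = 4 f^{2}$)
$o{\left(E,A \right)} = 35 + E$ ($o{\left(E,A \right)} = E + 35 = 35 + E$)
$o{\left(I,Q{\left(6 \right)} \right)} - c = \left(35 - \frac{297}{2}\right) - 226600 = - \frac{227}{2} - 226600 = - \frac{453427}{2}$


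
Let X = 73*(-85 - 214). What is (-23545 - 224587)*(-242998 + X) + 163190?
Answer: 65711720090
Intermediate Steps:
X = -21827 (X = 73*(-299) = -21827)
(-23545 - 224587)*(-242998 + X) + 163190 = (-23545 - 224587)*(-242998 - 21827) + 163190 = -248132*(-264825) + 163190 = 65711556900 + 163190 = 65711720090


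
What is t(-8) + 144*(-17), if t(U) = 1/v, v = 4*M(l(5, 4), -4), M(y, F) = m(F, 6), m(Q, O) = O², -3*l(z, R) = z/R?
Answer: -352511/144 ≈ -2448.0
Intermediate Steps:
l(z, R) = -z/(3*R)
M(y, F) = 36 (M(y, F) = 6² = 36)
v = 144 (v = 4*36 = 144)
t(U) = 1/144
t(-8) + 144*(-17) = 1/144 + 144*(-17) = 1/144 - 2448 = -352511/144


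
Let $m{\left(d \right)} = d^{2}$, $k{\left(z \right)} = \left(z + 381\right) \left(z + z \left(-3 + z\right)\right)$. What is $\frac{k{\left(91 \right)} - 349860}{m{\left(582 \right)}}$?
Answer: $\frac{868217}{84681} \approx 10.253$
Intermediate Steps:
$k{\left(z \right)} = \left(381 + z\right) \left(z + z \left(-3 + z\right)\right)$
$\frac{k{\left(91 \right)} - 349860}{m{\left(582 \right)}} = \frac{91 \left(-762 + 91^{2} + 379 \cdot 91\right) - 349860}{582^{2}} = \frac{91 \left(-762 + 8281 + 34489\right) - 349860}{338724} = \left(91 \cdot 42008 - 349860\right) \frac{1}{338724} = \left(3822728 - 349860\right) \frac{1}{338724} = 3472868 \cdot \frac{1}{338724} = \frac{868217}{84681}$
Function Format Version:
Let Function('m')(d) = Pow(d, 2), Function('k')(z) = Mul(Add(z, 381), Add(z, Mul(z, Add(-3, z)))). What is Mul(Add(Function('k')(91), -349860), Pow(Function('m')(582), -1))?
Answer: Rational(868217, 84681) ≈ 10.253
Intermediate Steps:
Function('k')(z) = Mul(Add(381, z), Add(z, Mul(z, Add(-3, z))))
Mul(Add(Function('k')(91), -349860), Pow(Function('m')(582), -1)) = Mul(Add(Mul(91, Add(-762, Pow(91, 2), Mul(379, 91))), -349860), Pow(Pow(582, 2), -1)) = Mul(Add(Mul(91, Add(-762, 8281, 34489)), -349860), Pow(338724, -1)) = Mul(Add(Mul(91, 42008), -349860), Rational(1, 338724)) = Mul(Add(3822728, -349860), Rational(1, 338724)) = Mul(3472868, Rational(1, 338724)) = Rational(868217, 84681)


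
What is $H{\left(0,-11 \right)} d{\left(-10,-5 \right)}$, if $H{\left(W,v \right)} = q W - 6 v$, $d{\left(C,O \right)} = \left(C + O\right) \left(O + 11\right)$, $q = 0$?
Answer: $-5940$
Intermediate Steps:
$d{\left(C,O \right)} = \left(11 + O\right) \left(C + O\right)$ ($d{\left(C,O \right)} = \left(C + O\right) \left(11 + O\right) = \left(11 + O\right) \left(C + O\right)$)
$H{\left(W,v \right)} = - 6 v$ ($H{\left(W,v \right)} = 0 W - 6 v = 0 - 6 v = - 6 v$)
$H{\left(0,-11 \right)} d{\left(-10,-5 \right)} = \left(-6\right) \left(-11\right) \left(\left(-5\right)^{2} + 11 \left(-10\right) + 11 \left(-5\right) - -50\right) = 66 \left(25 - 110 - 55 + 50\right) = 66 \left(-90\right) = -5940$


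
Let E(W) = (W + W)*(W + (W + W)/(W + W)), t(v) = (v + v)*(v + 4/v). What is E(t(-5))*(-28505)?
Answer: -195088220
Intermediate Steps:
t(v) = 2*v*(v + 4/v) (t(v) = (2*v)*(v + 4/v) = 2*v*(v + 4/v))
E(W) = 2*W*(1 + W) (E(W) = (2*W)*(W + (2*W)/((2*W))) = (2*W)*(W + (2*W)*(1/(2*W))) = (2*W)*(W + 1) = (2*W)*(1 + W) = 2*W*(1 + W))
E(t(-5))*(-28505) = (2*(8 + 2*(-5)**2)*(1 + (8 + 2*(-5)**2)))*(-28505) = (2*(8 + 2*25)*(1 + (8 + 2*25)))*(-28505) = (2*(8 + 50)*(1 + (8 + 50)))*(-28505) = (2*58*(1 + 58))*(-28505) = (2*58*59)*(-28505) = 6844*(-28505) = -195088220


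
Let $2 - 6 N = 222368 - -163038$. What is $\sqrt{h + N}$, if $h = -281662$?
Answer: $2 i \sqrt{86474} \approx 588.13 i$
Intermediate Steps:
$N = -64234$ ($N = \frac{1}{3} - \frac{222368 - -163038}{6} = \frac{1}{3} - \frac{222368 + 163038}{6} = \frac{1}{3} - \frac{192703}{3} = -64234$)
$\sqrt{h + N} = \sqrt{-281662 - 64234} = \sqrt{-345896} = 2 i \sqrt{86474}$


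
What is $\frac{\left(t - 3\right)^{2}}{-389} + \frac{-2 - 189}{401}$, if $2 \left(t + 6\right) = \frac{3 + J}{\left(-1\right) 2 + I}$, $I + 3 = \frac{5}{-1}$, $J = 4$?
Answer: $- \frac{43742169}{62395600} \approx -0.70105$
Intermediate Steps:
$I = -8$ ($I = -3 + \frac{5}{-1} = -3 + 5 \left(-1\right) = -3 - 5 = -8$)
$t = - \frac{127}{20}$ ($t = -6 + \frac{\left(3 + 4\right) \frac{1}{\left(-1\right) 2 - 8}}{2} = -6 + \frac{7 \frac{1}{-2 - 8}}{2} = -6 + \frac{7 \frac{1}{-10}}{2} = -6 + \frac{7 \left(- \frac{1}{10}\right)}{2} = -6 + \frac{1}{2} \left(- \frac{7}{10}\right) = -6 - \frac{7}{20} = - \frac{127}{20} \approx -6.35$)
$\frac{\left(t - 3\right)^{2}}{-389} + \frac{-2 - 189}{401} = \frac{\left(- \frac{127}{20} - 3\right)^{2}}{-389} + \frac{-2 - 189}{401} = \left(- \frac{187}{20}\right)^{2} \left(- \frac{1}{389}\right) + \left(-2 - 189\right) \frac{1}{401} = \frac{34969}{400} \left(- \frac{1}{389}\right) - \frac{191}{401} = - \frac{34969}{155600} - \frac{191}{401} = - \frac{43742169}{62395600}$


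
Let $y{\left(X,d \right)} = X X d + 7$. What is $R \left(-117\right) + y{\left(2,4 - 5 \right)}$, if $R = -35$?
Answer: $4098$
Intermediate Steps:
$y{\left(X,d \right)} = 7 + d X^{2}$ ($y{\left(X,d \right)} = X^{2} d + 7 = d X^{2} + 7 = 7 + d X^{2}$)
$R \left(-117\right) + y{\left(2,4 - 5 \right)} = \left(-35\right) \left(-117\right) + \left(7 + \left(4 - 5\right) 2^{2}\right) = 4095 + \left(7 + \left(4 - 5\right) 4\right) = 4095 + \left(7 - 4\right) = 4095 + 3 = 4098$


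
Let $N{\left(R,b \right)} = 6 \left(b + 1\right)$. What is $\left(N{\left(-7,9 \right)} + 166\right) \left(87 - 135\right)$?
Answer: $-10848$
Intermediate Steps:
$N{\left(R,b \right)} = 6 + 6 b$ ($N{\left(R,b \right)} = 6 \left(1 + b\right) = 6 + 6 b$)
$\left(N{\left(-7,9 \right)} + 166\right) \left(87 - 135\right) = \left(\left(6 + 6 \cdot 9\right) + 166\right) \left(87 - 135\right) = \left(\left(6 + 54\right) + 166\right) \left(-48\right) = \left(60 + 166\right) \left(-48\right) = 226 \left(-48\right) = -10848$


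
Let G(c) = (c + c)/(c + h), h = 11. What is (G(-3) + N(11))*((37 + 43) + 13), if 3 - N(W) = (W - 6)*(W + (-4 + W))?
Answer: -32643/4 ≈ -8160.8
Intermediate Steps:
G(c) = 2*c/(11 + c) (G(c) = (c + c)/(c + 11) = (2*c)/(11 + c) = 2*c/(11 + c))
N(W) = 3 - (-6 + W)*(-4 + 2*W) (N(W) = 3 - (W - 6)*(W + (-4 + W)) = 3 - (-6 + W)*(-4 + 2*W))
(G(-3) + N(11))*((37 + 43) + 13) = (2*(-3)/(11 - 3) + (-21 - 2*11² + 16*11))*((37 + 43) + 13) = (2*(-3)/8 + (-21 - 2*121 + 176))*(80 + 13) = (2*(-3)*(⅛) + (-21 - 242 + 176))*93 = (-¾ - 87)*93 = -351/4*93 = -32643/4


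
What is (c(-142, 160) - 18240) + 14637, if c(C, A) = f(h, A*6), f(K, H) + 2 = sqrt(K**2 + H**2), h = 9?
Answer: -3605 + 3*sqrt(102409) ≈ -2645.0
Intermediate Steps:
f(K, H) = -2 + sqrt(H**2 + K**2) (f(K, H) = -2 + sqrt(K**2 + H**2) = -2 + sqrt(H**2 + K**2))
c(C, A) = -2 + sqrt(81 + 36*A**2) (c(C, A) = -2 + sqrt((A*6)**2 + 9**2) = -2 + sqrt((6*A)**2 + 81) = -2 + sqrt(36*A**2 + 81) = -2 + sqrt(81 + 36*A**2))
(c(-142, 160) - 18240) + 14637 = ((-2 + 3*sqrt(9 + 4*160**2)) - 18240) + 14637 = ((-2 + 3*sqrt(9 + 4*25600)) - 18240) + 14637 = ((-2 + 3*sqrt(9 + 102400)) - 18240) + 14637 = ((-2 + 3*sqrt(102409)) - 18240) + 14637 = (-18242 + 3*sqrt(102409)) + 14637 = -3605 + 3*sqrt(102409)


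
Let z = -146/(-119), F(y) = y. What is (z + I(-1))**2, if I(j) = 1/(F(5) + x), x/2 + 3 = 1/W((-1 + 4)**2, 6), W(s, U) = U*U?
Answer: 400/14161 ≈ 0.028247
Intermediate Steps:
W(s, U) = U**2
x = -107/18 (x = -6 + 2/(6**2) = -6 + 2/36 = -6 + 2*(1/36) = -6 + 1/18 = -107/18 ≈ -5.9444)
z = 146/119 (z = -146*(-1/119) = 146/119 ≈ 1.2269)
I(j) = -18/17 (I(j) = 1/(5 - 107/18) = 1/(-17/18) = -18/17)
(z + I(-1))**2 = (146/119 - 18/17)**2 = (20/119)**2 = 400/14161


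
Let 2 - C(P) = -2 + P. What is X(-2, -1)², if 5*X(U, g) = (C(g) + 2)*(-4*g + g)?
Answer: 441/25 ≈ 17.640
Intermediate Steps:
C(P) = 4 - P (C(P) = 2 - (-2 + P) = 2 + (2 - P) = 4 - P)
X(U, g) = -3*g*(6 - g)/5 (X(U, g) = (((4 - g) + 2)*(-4*g + g))/5 = ((6 - g)*(-3*g))/5 = (-3*g*(6 - g))/5 = -3*g*(6 - g)/5)
X(-2, -1)² = ((⅗)*(-1)*(-6 - 1))² = ((⅗)*(-1)*(-7))² = (21/5)² = 441/25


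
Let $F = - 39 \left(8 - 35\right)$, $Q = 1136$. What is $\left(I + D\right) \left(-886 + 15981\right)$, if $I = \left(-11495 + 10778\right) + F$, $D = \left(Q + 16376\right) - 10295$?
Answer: $114012535$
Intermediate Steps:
$F = 1053$ ($F = \left(-39\right) \left(-27\right) = 1053$)
$D = 7217$ ($D = \left(1136 + 16376\right) - 10295 = 17512 - 10295 = 7217$)
$I = 336$ ($I = \left(-11495 + 10778\right) + 1053 = -717 + 1053 = 336$)
$\left(I + D\right) \left(-886 + 15981\right) = \left(336 + 7217\right) \left(-886 + 15981\right) = 7553 \cdot 15095 = 114012535$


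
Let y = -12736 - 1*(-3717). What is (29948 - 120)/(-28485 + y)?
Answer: -7457/9376 ≈ -0.79533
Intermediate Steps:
y = -9019 (y = -12736 + 3717 = -9019)
(29948 - 120)/(-28485 + y) = (29948 - 120)/(-28485 - 9019) = 29828/(-37504) = 29828*(-1/37504) = -7457/9376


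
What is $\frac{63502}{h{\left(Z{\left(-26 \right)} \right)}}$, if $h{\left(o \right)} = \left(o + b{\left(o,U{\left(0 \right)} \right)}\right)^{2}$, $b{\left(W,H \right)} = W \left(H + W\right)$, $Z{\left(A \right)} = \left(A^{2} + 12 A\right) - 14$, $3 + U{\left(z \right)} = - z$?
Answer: $\frac{31751}{7417620000} \approx 4.2805 \cdot 10^{-6}$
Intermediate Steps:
$U{\left(z \right)} = -3 - z$
$Z{\left(A \right)} = -14 + A^{2} + 12 A$
$h{\left(o \right)} = \left(o + o \left(-3 + o\right)\right)^{2}$ ($h{\left(o \right)} = \left(o + o \left(\left(-3 - 0\right) + o\right)\right)^{2} = \left(o + o \left(\left(-3 + 0\right) + o\right)\right)^{2} = \left(o + o \left(-3 + o\right)\right)^{2}$)
$\frac{63502}{h{\left(Z{\left(-26 \right)} \right)}} = \frac{63502}{\left(-14 + \left(-26\right)^{2} + 12 \left(-26\right)\right)^{2} \left(-2 + \left(-14 + \left(-26\right)^{2} + 12 \left(-26\right)\right)\right)^{2}} = \frac{63502}{\left(-14 + 676 - 312\right)^{2} \left(-2 - -350\right)^{2}} = \frac{63502}{350^{2} \left(-2 + 350\right)^{2}} = \frac{63502}{122500 \cdot 348^{2}} = \frac{63502}{122500 \cdot 121104} = \frac{63502}{14835240000} = 63502 \cdot \frac{1}{14835240000} = \frac{31751}{7417620000}$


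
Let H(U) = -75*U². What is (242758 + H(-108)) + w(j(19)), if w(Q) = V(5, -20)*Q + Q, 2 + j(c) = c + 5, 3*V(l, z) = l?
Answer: -1895950/3 ≈ -6.3198e+5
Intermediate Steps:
V(l, z) = l/3
j(c) = 3 + c (j(c) = -2 + (c + 5) = -2 + (5 + c) = 3 + c)
w(Q) = 8*Q/3 (w(Q) = ((⅓)*5)*Q + Q = 5*Q/3 + Q = 8*Q/3)
(242758 + H(-108)) + w(j(19)) = (242758 - 75*(-108)²) + 8*(3 + 19)/3 = (242758 - 75*11664) + (8/3)*22 = (242758 - 874800) + 176/3 = -632042 + 176/3 = -1895950/3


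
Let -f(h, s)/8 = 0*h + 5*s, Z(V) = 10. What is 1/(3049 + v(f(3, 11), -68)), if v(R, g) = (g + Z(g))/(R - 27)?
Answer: 467/1423941 ≈ 0.00032796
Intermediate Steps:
f(h, s) = -40*s (f(h, s) = -8*(0*h + 5*s) = -8*(0 + 5*s) = -40*s)
v(R, g) = (10 + g)/(-27 + R) (v(R, g) = (g + 10)/(R - 27) = (10 + g)/(-27 + R))
1/(3049 + v(f(3, 11), -68)) = 1/(3049 + (10 - 68)/(-27 - 40*11)) = 1/(3049 - 58/(-27 - 440)) = 1/(3049 - 58/(-467)) = 1/(3049 - 1/467*(-58)) = 1/(3049 + 58/467) = 1/(1423941/467) = 467/1423941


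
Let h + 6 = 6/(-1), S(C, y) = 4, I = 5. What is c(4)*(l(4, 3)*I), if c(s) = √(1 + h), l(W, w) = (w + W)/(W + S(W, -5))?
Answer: 35*I*√11/8 ≈ 14.51*I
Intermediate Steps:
h = -12 (h = -6 + 6/(-1) = -6 + 6*(-1) = -6 - 6 = -12)
l(W, w) = (W + w)/(4 + W) (l(W, w) = (w + W)/(W + 4) = (W + w)/(4 + W))
c(s) = I*√11 (c(s) = √(1 - 12) = √(-11) = I*√11)
c(4)*(l(4, 3)*I) = (I*√11)*(((4 + 3)/(4 + 4))*5) = (I*√11)*((7/8)*5) = (I*√11)*(35/8) = 35*I*√11/8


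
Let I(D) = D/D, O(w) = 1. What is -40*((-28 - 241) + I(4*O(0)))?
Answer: 10720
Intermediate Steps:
I(D) = 1
-40*((-28 - 241) + I(4*O(0))) = -40*((-28 - 241) + 1) = -40*(-269 + 1) = -40*(-268) = 10720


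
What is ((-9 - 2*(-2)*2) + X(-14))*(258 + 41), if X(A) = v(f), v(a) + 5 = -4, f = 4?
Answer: -2990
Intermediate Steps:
v(a) = -9 (v(a) = -5 - 4 = -9)
X(A) = -9
((-9 - 2*(-2)*2) + X(-14))*(258 + 41) = ((-9 - 2*(-2)*2) - 9)*(258 + 41) = ((-9 - (-4)*2) - 9)*299 = ((-9 - 1*(-8)) - 9)*299 = ((-9 + 8) - 9)*299 = (-1 - 9)*299 = -10*299 = -2990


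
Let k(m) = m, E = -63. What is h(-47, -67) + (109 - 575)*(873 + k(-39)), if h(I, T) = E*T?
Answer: -384423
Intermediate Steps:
h(I, T) = -63*T
h(-47, -67) + (109 - 575)*(873 + k(-39)) = -63*(-67) + (109 - 575)*(873 - 39) = 4221 - 466*834 = 4221 - 388644 = -384423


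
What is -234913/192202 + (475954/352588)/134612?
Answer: -2787371150687455/2280600501168728 ≈ -1.2222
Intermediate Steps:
-234913/192202 + (475954/352588)/134612 = -234913*1/192202 + (475954*(1/352588))*(1/134612) = -234913/192202 + (237977/176294)*(1/134612) = -234913/192202 + 237977/23731287928 = -2787371150687455/2280600501168728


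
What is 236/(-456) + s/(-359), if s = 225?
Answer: -46831/40926 ≈ -1.1443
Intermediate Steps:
236/(-456) + s/(-359) = 236/(-456) + 225/(-359) = 236*(-1/456) + 225*(-1/359) = -59/114 - 225/359 = -46831/40926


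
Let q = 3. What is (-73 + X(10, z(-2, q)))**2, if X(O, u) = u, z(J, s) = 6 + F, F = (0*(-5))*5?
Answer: 4489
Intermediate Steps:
F = 0 (F = 0*5 = 0)
z(J, s) = 6 (z(J, s) = 6 + 0 = 6)
(-73 + X(10, z(-2, q)))**2 = (-73 + 6)**2 = (-67)**2 = 4489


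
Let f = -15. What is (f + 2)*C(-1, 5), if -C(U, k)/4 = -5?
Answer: -260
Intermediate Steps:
C(U, k) = 20 (C(U, k) = -4*(-5) = 20)
(f + 2)*C(-1, 5) = (-15 + 2)*20 = -13*20 = -260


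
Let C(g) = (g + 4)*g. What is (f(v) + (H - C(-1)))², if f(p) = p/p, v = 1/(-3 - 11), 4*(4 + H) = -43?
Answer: 1849/16 ≈ 115.56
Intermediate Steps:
H = -59/4 (H = -4 + (¼)*(-43) = -4 - 43/4 = -59/4 ≈ -14.750)
v = -1/14 (v = 1/(-14) = -1/14 ≈ -0.071429)
C(g) = g*(4 + g) (C(g) = (4 + g)*g = g*(4 + g))
f(p) = 1
(f(v) + (H - C(-1)))² = (1 + (-59/4 - (-1)*(4 - 1)))² = (1 + (-59/4 - (-1)*3))² = (1 + (-59/4 - 1*(-3)))² = (1 + (-59/4 + 3))² = (1 - 47/4)² = (-43/4)² = 1849/16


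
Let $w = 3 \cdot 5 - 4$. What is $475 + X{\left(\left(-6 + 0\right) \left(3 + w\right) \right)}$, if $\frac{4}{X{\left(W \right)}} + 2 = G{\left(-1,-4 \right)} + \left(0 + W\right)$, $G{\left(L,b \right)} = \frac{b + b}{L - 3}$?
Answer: $\frac{9974}{21} \approx 474.95$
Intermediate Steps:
$w = 11$ ($w = 15 - 4 = 11$)
$G{\left(L,b \right)} = \frac{2 b}{-3 + L}$
$X{\left(W \right)} = \frac{4}{W}$ ($X{\left(W \right)} = \frac{4}{-2 + \left(2 \left(-4\right) \frac{1}{-3 - 1} + \left(0 + W\right)\right)} = \frac{4}{-2 + \left(2 \left(-4\right) \frac{1}{-4} + W\right)} = \frac{4}{-2 + \left(2 \left(-4\right) \left(- \frac{1}{4}\right) + W\right)} = \frac{4}{-2 + \left(2 + W\right)} = \frac{4}{W}$)
$475 + X{\left(\left(-6 + 0\right) \left(3 + w\right) \right)} = 475 + \frac{4}{\left(-6 + 0\right) \left(3 + 11\right)} = 475 + \frac{4}{\left(-6\right) 14} = 475 + \frac{4}{-84} = 475 + 4 \left(- \frac{1}{84}\right) = 475 - \frac{1}{21} = \frac{9974}{21}$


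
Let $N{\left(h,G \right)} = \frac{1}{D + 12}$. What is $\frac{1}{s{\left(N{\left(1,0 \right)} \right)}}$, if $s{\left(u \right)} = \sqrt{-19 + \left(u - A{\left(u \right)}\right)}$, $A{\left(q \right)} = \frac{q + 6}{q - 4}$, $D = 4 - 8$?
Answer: $- \frac{2 i \sqrt{265918}}{4289} \approx - 0.24046 i$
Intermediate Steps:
$D = -4$ ($D = 4 - 8 = -4$)
$N{\left(h,G \right)} = \frac{1}{8}$ ($N{\left(h,G \right)} = \frac{1}{-4 + 12} = \frac{1}{8}$)
$A{\left(q \right)} = \frac{6 + q}{-4 + q}$
$s{\left(u \right)} = \sqrt{-19 + u - \frac{6 + u}{-4 + u}}$ ($s{\left(u \right)} = \sqrt{-19 + \left(u - \frac{6 + u}{-4 + u}\right)} = \sqrt{-19 + u - \frac{6 + u}{-4 + u}}$)
$\frac{1}{s{\left(N{\left(1,0 \right)} \right)}} = \frac{1}{\sqrt{\frac{70 + \left(\frac{1}{8}\right)^{2} - 3}{-4 + \frac{1}{8}}}} = \frac{1}{\sqrt{\frac{70 + \frac{1}{64} - 3}{- \frac{31}{8}}}} = \frac{1}{\sqrt{\left(- \frac{8}{31}\right) \frac{4289}{64}}} = \frac{1}{\sqrt{- \frac{4289}{248}}} = \frac{1}{\frac{1}{124} i \sqrt{265918}} = - \frac{2 i \sqrt{265918}}{4289}$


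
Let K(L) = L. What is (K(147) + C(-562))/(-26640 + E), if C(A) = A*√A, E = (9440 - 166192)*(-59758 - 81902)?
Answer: 49/7401820560 - 281*I*√562/11102730840 ≈ 6.62e-9 - 5.9999e-7*I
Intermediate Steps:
E = 22205488320 (E = -156752*(-141660) = 22205488320)
C(A) = A^(3/2)
(K(147) + C(-562))/(-26640 + E) = (147 + (-562)^(3/2))/(-26640 + 22205488320) = (147 - 562*I*√562)/22205461680 = (147 - 562*I*√562)*(1/22205461680) = 49/7401820560 - 281*I*√562/11102730840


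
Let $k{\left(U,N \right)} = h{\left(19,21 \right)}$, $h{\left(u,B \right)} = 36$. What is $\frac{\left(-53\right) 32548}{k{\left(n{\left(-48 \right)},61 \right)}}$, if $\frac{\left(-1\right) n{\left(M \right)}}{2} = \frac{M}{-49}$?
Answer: $- \frac{431261}{9} \approx -47918.0$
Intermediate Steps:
$n{\left(M \right)} = \frac{2 M}{49}$ ($n{\left(M \right)} = - 2 \frac{M}{-49} = - 2 M \left(- \frac{1}{49}\right) = - 2 \left(- \frac{M}{49}\right) = \frac{2 M}{49}$)
$k{\left(U,N \right)} = 36$
$\frac{\left(-53\right) 32548}{k{\left(n{\left(-48 \right)},61 \right)}} = \frac{\left(-53\right) 32548}{36} = \left(-1725044\right) \frac{1}{36} = - \frac{431261}{9}$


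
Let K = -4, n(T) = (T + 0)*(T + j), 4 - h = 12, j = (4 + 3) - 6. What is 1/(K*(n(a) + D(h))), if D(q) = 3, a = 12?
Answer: -1/636 ≈ -0.0015723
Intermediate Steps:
j = 1 (j = 7 - 6 = 1)
h = -8 (h = 4 - 1*12 = 4 - 12 = -8)
n(T) = T*(1 + T) (n(T) = (T + 0)*(T + 1) = T*(1 + T))
1/(K*(n(a) + D(h))) = 1/(-4*(12*(1 + 12) + 3)) = 1/(-4*(12*13 + 3)) = 1/(-4*(156 + 3)) = 1/(-4*159) = 1/(-636) = -1/636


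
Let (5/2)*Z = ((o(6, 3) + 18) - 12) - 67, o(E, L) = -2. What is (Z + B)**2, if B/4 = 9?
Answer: 2916/25 ≈ 116.64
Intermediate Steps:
B = 36 (B = 4*9 = 36)
Z = -126/5 (Z = 2*(((-2 + 18) - 12) - 67)/5 = 2*((16 - 12) - 67)/5 = 2*(4 - 67)/5 = (2/5)*(-63) = -126/5 ≈ -25.200)
(Z + B)**2 = (-126/5 + 36)**2 = (54/5)**2 = 2916/25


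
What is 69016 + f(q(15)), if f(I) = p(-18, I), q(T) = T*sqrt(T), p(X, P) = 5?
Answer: 69021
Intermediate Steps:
q(T) = T**(3/2)
f(I) = 5
69016 + f(q(15)) = 69016 + 5 = 69021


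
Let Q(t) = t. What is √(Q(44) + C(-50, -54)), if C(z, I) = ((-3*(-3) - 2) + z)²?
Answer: √1893 ≈ 43.509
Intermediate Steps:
C(z, I) = (7 + z)² (C(z, I) = ((9 - 2) + z)² = (7 + z)²)
√(Q(44) + C(-50, -54)) = √(44 + (7 - 50)²) = √(44 + (-43)²) = √(44 + 1849) = √1893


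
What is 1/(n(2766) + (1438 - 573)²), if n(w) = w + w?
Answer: 1/753757 ≈ 1.3267e-6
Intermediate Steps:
n(w) = 2*w
1/(n(2766) + (1438 - 573)²) = 1/(2*2766 + (1438 - 573)²) = 1/(5532 + 865²) = 1/(5532 + 748225) = 1/753757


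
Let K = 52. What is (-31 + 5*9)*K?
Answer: 728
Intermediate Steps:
(-31 + 5*9)*K = (-31 + 5*9)*52 = (-31 + 45)*52 = 14*52 = 728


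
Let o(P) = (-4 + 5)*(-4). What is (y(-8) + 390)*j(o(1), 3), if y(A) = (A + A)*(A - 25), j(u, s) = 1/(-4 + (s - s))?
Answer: -459/2 ≈ -229.50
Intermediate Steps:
o(P) = -4 (o(P) = 1*(-4) = -4)
j(u, s) = -¼ (j(u, s) = 1/(-4 + 0) = 1/(-4) = -¼)
y(A) = 2*A*(-25 + A) (y(A) = (2*A)*(-25 + A) = 2*A*(-25 + A))
(y(-8) + 390)*j(o(1), 3) = (2*(-8)*(-25 - 8) + 390)*(-¼) = (2*(-8)*(-33) + 390)*(-¼) = (528 + 390)*(-¼) = 918*(-¼) = -459/2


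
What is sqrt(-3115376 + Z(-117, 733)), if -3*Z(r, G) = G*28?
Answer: 2*I*sqrt(7024989)/3 ≈ 1767.0*I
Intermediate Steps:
Z(r, G) = -28*G/3 (Z(r, G) = -G*28/3 = -28*G/3)
sqrt(-3115376 + Z(-117, 733)) = sqrt(-3115376 - 28/3*733) = sqrt(-3115376 - 20524/3) = sqrt(-9366652/3) = 2*I*sqrt(7024989)/3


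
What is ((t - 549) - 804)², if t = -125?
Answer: 2184484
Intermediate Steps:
((t - 549) - 804)² = ((-125 - 549) - 804)² = (-674 - 804)² = (-1478)² = 2184484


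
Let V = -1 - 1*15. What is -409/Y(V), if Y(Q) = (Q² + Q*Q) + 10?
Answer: -409/522 ≈ -0.78352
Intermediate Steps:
V = -16 (V = -1 - 15 = -16)
Y(Q) = 10 + 2*Q² (Y(Q) = (Q² + Q²) + 10 = 2*Q² + 10 = 10 + 2*Q²)
-409/Y(V) = -409/(10 + 2*(-16)²) = -409/(10 + 2*256) = -409/(10 + 512) = -409/522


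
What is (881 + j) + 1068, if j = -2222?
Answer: -273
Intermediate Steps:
(881 + j) + 1068 = (881 - 2222) + 1068 = -1341 + 1068 = -273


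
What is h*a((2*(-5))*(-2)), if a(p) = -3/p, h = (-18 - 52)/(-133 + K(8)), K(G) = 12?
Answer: -21/242 ≈ -0.086777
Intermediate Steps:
h = 70/121 (h = (-18 - 52)/(-133 + 12) = -70/(-121) = -70*(-1/121) = 70/121 ≈ 0.57851)
h*a((2*(-5))*(-2)) = 70*(-3/((2*(-5))*(-2)))/121 = 70*(-3/((-10*(-2))))/121 = 70*(-3/20)/121 = 70*(-3*1/20)/121 = (70/121)*(-3/20) = -21/242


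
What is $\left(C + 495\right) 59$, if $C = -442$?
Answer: $3127$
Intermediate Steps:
$\left(C + 495\right) 59 = \left(-442 + 495\right) 59 = 53 \cdot 59 = 3127$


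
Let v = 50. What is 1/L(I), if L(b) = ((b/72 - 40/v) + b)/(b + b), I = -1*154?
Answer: 55440/28249 ≈ 1.9625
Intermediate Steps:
I = -154
L(b) = (-⅘ + 73*b/72)/(2*b) (L(b) = ((b/72 - 40/50) + b)/(b + b) = ((b*(1/72) - 40*1/50) + b)/((2*b)) = ((b/72 - ⅘) + b)*(1/(2*b)) = ((-⅘ + b/72) + b)*(1/(2*b)) = (-⅘ + 73*b/72)*(1/(2*b)) = (-⅘ + 73*b/72)/(2*b))
1/L(I) = 1/((1/720)*(-288 + 365*(-154))/(-154)) = 1/((1/720)*(-1/154)*(-288 - 56210)) = 1/((1/720)*(-1/154)*(-56498)) = 1/(28249/55440) = 55440/28249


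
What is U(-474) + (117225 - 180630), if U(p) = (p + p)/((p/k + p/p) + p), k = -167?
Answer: -4978212069/78517 ≈ -63403.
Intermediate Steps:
U(p) = 2*p/(1 + 166*p/167) (U(p) = (p + p)/((p/(-167) + p/p) + p) = (2*p)/((p*(-1/167) + 1) + p) = (2*p)/((-p/167 + 1) + p) = (2*p)/((1 - p/167) + p) = (2*p)/(1 + 166*p/167) = 2*p/(1 + 166*p/167))
U(-474) + (117225 - 180630) = 334*(-474)/(167 + 166*(-474)) + (117225 - 180630) = 334*(-474)/(167 - 78684) - 63405 = 334*(-474)/(-78517) - 63405 = 334*(-474)*(-1/78517) - 63405 = 158316/78517 - 63405 = -4978212069/78517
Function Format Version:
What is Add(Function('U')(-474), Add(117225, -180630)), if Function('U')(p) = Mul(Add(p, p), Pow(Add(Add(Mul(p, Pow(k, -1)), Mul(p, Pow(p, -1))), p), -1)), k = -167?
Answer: Rational(-4978212069, 78517) ≈ -63403.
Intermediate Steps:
Function('U')(p) = Mul(2, p, Pow(Add(1, Mul(Rational(166, 167), p)), -1)) (Function('U')(p) = Mul(Add(p, p), Pow(Add(Add(Mul(p, Pow(-167, -1)), Mul(p, Pow(p, -1))), p), -1)) = Mul(Mul(2, p), Pow(Add(Add(Mul(p, Rational(-1, 167)), 1), p), -1)) = Mul(Mul(2, p), Pow(Add(Add(Mul(Rational(-1, 167), p), 1), p), -1)) = Mul(Mul(2, p), Pow(Add(Add(1, Mul(Rational(-1, 167), p)), p), -1)) = Mul(Mul(2, p), Pow(Add(1, Mul(Rational(166, 167), p)), -1)) = Mul(2, p, Pow(Add(1, Mul(Rational(166, 167), p)), -1)))
Add(Function('U')(-474), Add(117225, -180630)) = Add(Mul(334, -474, Pow(Add(167, Mul(166, -474)), -1)), Add(117225, -180630)) = Add(Mul(334, -474, Pow(Add(167, -78684), -1)), -63405) = Add(Mul(334, -474, Pow(-78517, -1)), -63405) = Add(Mul(334, -474, Rational(-1, 78517)), -63405) = Add(Rational(158316, 78517), -63405) = Rational(-4978212069, 78517)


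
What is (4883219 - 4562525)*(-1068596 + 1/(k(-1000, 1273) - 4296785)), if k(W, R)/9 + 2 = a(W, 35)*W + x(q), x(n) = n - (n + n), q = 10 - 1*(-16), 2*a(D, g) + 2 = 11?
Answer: -1486440642010468782/4337537 ≈ -3.4269e+11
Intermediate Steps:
a(D, g) = 9/2 (a(D, g) = -1 + (½)*11 = -1 + 11/2 = 9/2)
q = 26 (q = 10 + 16 = 26)
x(n) = -n (x(n) = n - 2*n = -n)
k(W, R) = -252 + 81*W/2 (k(W, R) = -18 + 9*(9*W/2 - 1*26) = -18 + 9*(9*W/2 - 26) = -18 + 9*(-26 + 9*W/2) = -18 + (-234 + 81*W/2) = -252 + 81*W/2)
(4883219 - 4562525)*(-1068596 + 1/(k(-1000, 1273) - 4296785)) = (4883219 - 4562525)*(-1068596 + 1/((-252 + (81/2)*(-1000)) - 4296785)) = 320694*(-1068596 + 1/((-252 - 40500) - 4296785)) = 320694*(-1068596 + 1/(-40752 - 4296785)) = 320694*(-1068596 + 1/(-4337537)) = 320694*(-1068596 - 1/4337537) = 320694*(-4635074688053/4337537) = -1486440642010468782/4337537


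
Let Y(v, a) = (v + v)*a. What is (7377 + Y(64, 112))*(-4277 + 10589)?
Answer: 137052456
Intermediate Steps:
Y(v, a) = 2*a*v (Y(v, a) = (2*v)*a = 2*a*v)
(7377 + Y(64, 112))*(-4277 + 10589) = (7377 + 2*112*64)*(-4277 + 10589) = (7377 + 14336)*6312 = 21713*6312 = 137052456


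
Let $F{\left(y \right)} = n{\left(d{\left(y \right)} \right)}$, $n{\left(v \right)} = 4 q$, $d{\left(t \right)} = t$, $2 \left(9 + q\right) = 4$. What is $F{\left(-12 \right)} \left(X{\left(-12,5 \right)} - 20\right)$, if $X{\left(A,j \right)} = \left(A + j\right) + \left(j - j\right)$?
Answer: $756$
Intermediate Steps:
$q = -7$ ($q = -9 + \frac{1}{2} \cdot 4 = -9 + 2 = -7$)
$n{\left(v \right)} = -28$ ($n{\left(v \right)} = 4 \left(-7\right) = -28$)
$F{\left(y \right)} = -28$
$X{\left(A,j \right)} = A + j$ ($X{\left(A,j \right)} = \left(A + j\right) + 0 = A + j$)
$F{\left(-12 \right)} \left(X{\left(-12,5 \right)} - 20\right) = - 28 \left(\left(-12 + 5\right) - 20\right) = - 28 \left(-7 - 20\right) = \left(-28\right) \left(-27\right) = 756$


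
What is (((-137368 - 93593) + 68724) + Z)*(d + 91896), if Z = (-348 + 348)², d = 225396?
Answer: -51476502204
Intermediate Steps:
Z = 0 (Z = 0² = 0)
(((-137368 - 93593) + 68724) + Z)*(d + 91896) = (((-137368 - 93593) + 68724) + 0)*(225396 + 91896) = ((-230961 + 68724) + 0)*317292 = (-162237 + 0)*317292 = -162237*317292 = -51476502204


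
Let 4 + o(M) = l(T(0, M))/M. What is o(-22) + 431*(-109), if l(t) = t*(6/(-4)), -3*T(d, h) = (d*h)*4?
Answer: -46983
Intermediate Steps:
T(d, h) = -4*d*h/3 (T(d, h) = -d*h*4/3 = -4*d*h/3)
l(t) = -3*t/2 (l(t) = t*(6*(-¼)) = t*(-3/2) = -3*t/2)
o(M) = -4 (o(M) = -4 + (-(-2)*0*M)/M = -4 + (-3/2*0)/M = -4 + 0/M = -4 + 0 = -4)
o(-22) + 431*(-109) = -4 + 431*(-109) = -4 - 46979 = -46983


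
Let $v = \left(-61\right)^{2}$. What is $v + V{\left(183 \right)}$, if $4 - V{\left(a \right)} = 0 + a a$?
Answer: $-29764$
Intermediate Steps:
$v = 3721$
$V{\left(a \right)} = 4 - a^{2}$ ($V{\left(a \right)} = 4 - \left(0 + a a\right) = 4 - \left(0 + a^{2}\right) = 4 - a^{2}$)
$v + V{\left(183 \right)} = 3721 + \left(4 - 183^{2}\right) = 3721 + \left(4 - 33489\right) = 3721 - 33485 = -29764$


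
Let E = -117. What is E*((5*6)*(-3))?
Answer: 10530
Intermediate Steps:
E*((5*6)*(-3)) = -117*5*6*(-3) = -3510*(-3) = -117*(-90) = 10530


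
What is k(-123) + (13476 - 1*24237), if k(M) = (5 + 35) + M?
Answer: -10844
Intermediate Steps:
k(M) = 40 + M
k(-123) + (13476 - 1*24237) = (40 - 123) + (13476 - 1*24237) = -83 + (13476 - 24237) = -83 - 10761 = -10844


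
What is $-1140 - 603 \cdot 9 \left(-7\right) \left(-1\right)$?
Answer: $-39129$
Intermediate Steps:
$-1140 - 603 \cdot 9 \left(-7\right) \left(-1\right) = -1140 - 603 \left(\left(-63\right) \left(-1\right)\right) = -1140 - 37989 = -39129$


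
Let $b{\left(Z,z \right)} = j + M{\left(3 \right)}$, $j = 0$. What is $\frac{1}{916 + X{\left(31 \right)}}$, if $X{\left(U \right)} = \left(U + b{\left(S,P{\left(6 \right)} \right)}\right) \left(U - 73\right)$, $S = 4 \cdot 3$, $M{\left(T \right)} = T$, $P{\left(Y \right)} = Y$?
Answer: $- \frac{1}{512} \approx -0.0019531$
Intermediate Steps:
$S = 12$
$b{\left(Z,z \right)} = 3$ ($b{\left(Z,z \right)} = 0 + 3 = 3$)
$X{\left(U \right)} = \left(-73 + U\right) \left(3 + U\right)$ ($X{\left(U \right)} = \left(U + 3\right) \left(U - 73\right) = \left(3 + U\right) \left(-73 + U\right) = \left(-73 + U\right) \left(3 + U\right)$)
$\frac{1}{916 + X{\left(31 \right)}} = \frac{1}{916 - \left(2389 - 961\right)} = \frac{1}{916 - 1428} = \frac{1}{-512} = - \frac{1}{512}$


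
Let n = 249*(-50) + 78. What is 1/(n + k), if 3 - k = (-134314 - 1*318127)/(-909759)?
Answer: -909759/11253261512 ≈ -8.0844e-5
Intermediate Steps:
k = 2276836/909759 (k = 3 - (-134314 - 1*318127)/(-909759) = 3 - (-134314 - 318127)*(-1)/909759 = 3 - (-452441)*(-1)/909759 = 3 - 1*452441/909759 = 3 - 452441/909759 = 2276836/909759 ≈ 2.5027)
n = -12372 (n = -12450 + 78 = -12372)
1/(n + k) = 1/(-12372 + 2276836/909759) = 1/(-11253261512/909759) = -909759/11253261512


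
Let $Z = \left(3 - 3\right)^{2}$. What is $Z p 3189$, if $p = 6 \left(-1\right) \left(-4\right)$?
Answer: $0$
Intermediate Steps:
$Z = 0$ ($Z = 0^{2} = 0$)
$p = 24$ ($p = \left(-6\right) \left(-4\right) = 24$)
$Z p 3189 = 0 \cdot 24 \cdot 3189 = 0 \cdot 3189 = 0$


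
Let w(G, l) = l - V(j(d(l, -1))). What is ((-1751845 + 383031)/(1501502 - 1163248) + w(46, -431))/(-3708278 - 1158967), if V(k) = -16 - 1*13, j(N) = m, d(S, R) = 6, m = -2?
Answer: 68673461/823182545115 ≈ 8.3424e-5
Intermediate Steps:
j(N) = -2
V(k) = -29 (V(k) = -16 - 13 = -29)
w(G, l) = 29 + l (w(G, l) = l - 1*(-29) = l + 29 = 29 + l)
((-1751845 + 383031)/(1501502 - 1163248) + w(46, -431))/(-3708278 - 1158967) = ((-1751845 + 383031)/(1501502 - 1163248) + (29 - 431))/(-3708278 - 1158967) = (-1368814/338254 - 402)/(-4867245) = (-1368814*1/338254 - 402)*(-1/4867245) = (-684407/169127 - 402)*(-1/4867245) = -68673461/169127*(-1/4867245) = 68673461/823182545115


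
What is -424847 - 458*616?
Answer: -706975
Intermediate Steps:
-424847 - 458*616 = -424847 - 282128 = -706975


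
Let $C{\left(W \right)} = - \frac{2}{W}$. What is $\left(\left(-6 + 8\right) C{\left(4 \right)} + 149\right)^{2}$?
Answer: $21904$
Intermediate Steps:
$\left(\left(-6 + 8\right) C{\left(4 \right)} + 149\right)^{2} = \left(\left(-6 + 8\right) \left(- \frac{2}{4}\right) + 149\right)^{2} = \left(2 \left(\left(-2\right) \frac{1}{4}\right) + 149\right)^{2} = \left(2 \left(- \frac{1}{2}\right) + 149\right)^{2} = \left(-1 + 149\right)^{2} = 148^{2} = 21904$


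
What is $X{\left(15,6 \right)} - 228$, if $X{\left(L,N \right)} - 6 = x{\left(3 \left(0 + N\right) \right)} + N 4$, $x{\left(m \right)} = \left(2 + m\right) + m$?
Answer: $-160$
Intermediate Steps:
$x{\left(m \right)} = 2 + 2 m$
$X{\left(L,N \right)} = 8 + 10 N$ ($X{\left(L,N \right)} = 6 + \left(\left(2 + 2 \cdot 3 \left(0 + N\right)\right) + N 4\right) = 6 + \left(\left(2 + 2 \cdot 3 N\right) + 4 N\right) = 6 + \left(\left(2 + 6 N\right) + 4 N\right) = 6 + \left(2 + 10 N\right) = 8 + 10 N$)
$X{\left(15,6 \right)} - 228 = \left(8 + 10 \cdot 6\right) - 228 = \left(8 + 60\right) - 228 = 68 - 228 = -160$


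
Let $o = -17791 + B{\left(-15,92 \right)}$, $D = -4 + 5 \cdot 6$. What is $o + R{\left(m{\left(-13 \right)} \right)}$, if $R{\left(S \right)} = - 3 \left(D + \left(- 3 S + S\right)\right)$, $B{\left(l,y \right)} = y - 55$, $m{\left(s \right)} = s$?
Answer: $-17910$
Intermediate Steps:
$B{\left(l,y \right)} = -55 + y$ ($B{\left(l,y \right)} = y - 55 = -55 + y$)
$D = 26$ ($D = -4 + 30 = 26$)
$o = -17754$ ($o = -17791 + \left(-55 + 92\right) = -17791 + 37 = -17754$)
$R{\left(S \right)} = -78 + 6 S$ ($R{\left(S \right)} = - 3 \left(26 + \left(- 3 S + S\right)\right) = - 3 \left(26 - 2 S\right) = -78 + 6 S$)
$o + R{\left(m{\left(-13 \right)} \right)} = -17754 + \left(-78 + 6 \left(-13\right)\right) = -17754 - 156 = -17910$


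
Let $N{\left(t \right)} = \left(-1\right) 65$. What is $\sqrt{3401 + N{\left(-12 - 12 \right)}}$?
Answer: $2 \sqrt{834} \approx 57.758$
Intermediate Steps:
$N{\left(t \right)} = -65$
$\sqrt{3401 + N{\left(-12 - 12 \right)}} = \sqrt{3401 - 65} = \sqrt{3336} = 2 \sqrt{834}$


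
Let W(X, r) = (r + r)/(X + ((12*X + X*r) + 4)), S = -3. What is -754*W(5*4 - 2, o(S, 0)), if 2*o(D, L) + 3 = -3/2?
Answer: 6786/395 ≈ 17.180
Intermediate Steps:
o(D, L) = -9/4 (o(D, L) = -3/2 + (-3/2)/2 = -3/2 + (-3*1/2)/2 = -3/2 + (1/2)*(-3/2) = -3/2 - 3/4 = -9/4)
W(X, r) = 2*r/(4 + 13*X + X*r) (W(X, r) = (2*r)/(X + (4 + 12*X + X*r)) = (2*r)/(4 + 13*X + X*r) = 2*r/(4 + 13*X + X*r))
-754*W(5*4 - 2, o(S, 0)) = -1508*(-9)/(4*(4 + 13*(5*4 - 2) + (5*4 - 2)*(-9/4))) = -1508*(-9)/(4*(4 + 13*(20 - 2) + (20 - 2)*(-9/4))) = -1508*(-9)/(4*(4 + 13*18 + 18*(-9/4))) = -1508*(-9)/(4*(4 + 234 - 81/2)) = -1508*(-9)/(4*395/2) = -1508*(-9)*2/(4*395) = -754*(-9/395) = 6786/395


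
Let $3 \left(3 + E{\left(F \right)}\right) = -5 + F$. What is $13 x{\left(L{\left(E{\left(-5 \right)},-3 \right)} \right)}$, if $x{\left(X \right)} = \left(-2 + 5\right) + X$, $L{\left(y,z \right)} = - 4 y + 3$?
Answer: $\frac{1222}{3} \approx 407.33$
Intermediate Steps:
$E{\left(F \right)} = - \frac{14}{3} + \frac{F}{3}$ ($E{\left(F \right)} = -3 + \frac{-5 + F}{3} = -3 + \left(- \frac{5}{3} + \frac{F}{3}\right) = - \frac{14}{3} + \frac{F}{3}$)
$L{\left(y,z \right)} = 3 - 4 y$
$x{\left(X \right)} = 3 + X$
$13 x{\left(L{\left(E{\left(-5 \right)},-3 \right)} \right)} = 13 \left(3 - \left(-3 + 4 \left(- \frac{14}{3} + \frac{1}{3} \left(-5\right)\right)\right)\right) = 13 \left(3 - \left(-3 + 4 \left(- \frac{14}{3} - \frac{5}{3}\right)\right)\right) = 13 \left(3 + \left(3 - - \frac{76}{3}\right)\right) = 13 \left(3 + \left(3 + \frac{76}{3}\right)\right) = 13 \left(3 + \frac{85}{3}\right) = 13 \cdot \frac{94}{3} = \frac{1222}{3}$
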